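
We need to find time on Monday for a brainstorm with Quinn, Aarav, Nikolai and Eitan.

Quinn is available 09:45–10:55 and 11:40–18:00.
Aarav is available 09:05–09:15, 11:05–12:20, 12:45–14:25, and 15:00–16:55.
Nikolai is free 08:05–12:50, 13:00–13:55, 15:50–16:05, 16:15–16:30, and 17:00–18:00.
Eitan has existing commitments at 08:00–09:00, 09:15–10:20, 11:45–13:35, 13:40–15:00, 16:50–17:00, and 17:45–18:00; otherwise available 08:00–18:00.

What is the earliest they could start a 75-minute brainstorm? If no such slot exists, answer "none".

Eitan free within 08:00–18:00: 09:00–09:15, 10:20–11:45, 13:35–13:40, 15:00–16:50, 17:00–17:45.
Quinn ∩ Aarav: 11:40–12:20, 12:45–14:25, 15:00–16:55.
Quinn ∩ Aarav ∩ Nikolai: 11:40–12:20, 12:45–12:50, 13:00–13:55, 15:50–16:05, 16:15–16:30.
Quinn ∩ Aarav ∩ Nikolai ∩ Eitan: 11:40–11:45, 13:35–13:40, 15:50–16:05, 16:15–16:30.
Windows ≥ 75 min: (none).

none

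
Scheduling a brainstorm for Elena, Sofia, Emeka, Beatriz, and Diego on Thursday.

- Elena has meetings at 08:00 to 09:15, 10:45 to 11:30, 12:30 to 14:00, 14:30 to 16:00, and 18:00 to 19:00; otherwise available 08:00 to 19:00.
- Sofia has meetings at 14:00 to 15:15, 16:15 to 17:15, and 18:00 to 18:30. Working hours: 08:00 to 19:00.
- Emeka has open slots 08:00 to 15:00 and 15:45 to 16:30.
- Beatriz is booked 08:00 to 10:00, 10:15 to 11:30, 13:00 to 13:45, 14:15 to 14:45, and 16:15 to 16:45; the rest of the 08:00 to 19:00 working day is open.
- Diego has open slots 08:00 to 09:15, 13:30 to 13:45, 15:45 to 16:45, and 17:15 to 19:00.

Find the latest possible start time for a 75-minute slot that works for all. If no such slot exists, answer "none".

Elena free within 08:00–19:00: 09:15–10:45, 11:30–12:30, 14:00–14:30, 16:00–18:00.
Sofia free within 08:00–19:00: 08:00–14:00, 15:15–16:15, 17:15–18:00, 18:30–19:00.
Beatriz free within 08:00–19:00: 10:00–10:15, 11:30–13:00, 13:45–14:15, 14:45–16:15, 16:45–19:00.
Elena ∩ Sofia: 09:15–10:45, 11:30–12:30, 16:00–16:15, 17:15–18:00.
Elena ∩ Sofia ∩ Emeka: 09:15–10:45, 11:30–12:30, 16:00–16:15.
Elena ∩ Sofia ∩ Emeka ∩ Beatriz: 10:00–10:15, 11:30–12:30, 16:00–16:15.
Elena ∩ Sofia ∩ Emeka ∩ Beatriz ∩ Diego: 16:00–16:15.
Windows ≥ 75 min: (none).

none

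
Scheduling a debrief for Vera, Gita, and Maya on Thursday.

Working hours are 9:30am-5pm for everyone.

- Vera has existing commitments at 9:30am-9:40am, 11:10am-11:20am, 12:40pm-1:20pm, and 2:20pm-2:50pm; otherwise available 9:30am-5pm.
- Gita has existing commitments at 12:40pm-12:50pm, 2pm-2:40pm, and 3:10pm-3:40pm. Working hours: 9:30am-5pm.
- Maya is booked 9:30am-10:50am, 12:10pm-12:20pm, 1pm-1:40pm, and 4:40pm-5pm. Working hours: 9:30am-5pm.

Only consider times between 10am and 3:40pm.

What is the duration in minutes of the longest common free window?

Vera free within 09:30–17:00: 09:40–11:10, 11:20–12:40, 13:20–14:20, 14:50–17:00.
Gita free within 09:30–17:00: 09:30–12:40, 12:50–14:00, 14:40–15:10, 15:40–17:00.
Maya free within 09:30–17:00: 10:50–12:10, 12:20–13:00, 13:40–16:40.
Vera ∩ Gita: 09:40–11:10, 11:20–12:40, 13:20–14:00, 14:50–15:10, 15:40–17:00.
Vera ∩ Gita ∩ Maya: 10:50–11:10, 11:20–12:10, 12:20–12:40, 13:40–14:00, 14:50–15:10, 15:40–16:40.
Restricted to 10:00–15:40: 10:50–11:10, 11:20–12:10, 12:20–12:40, 13:40–14:00, 14:50–15:10.
Common window lengths: 20, 50, 20, 20, 20 min; longest is 50.

50 minutes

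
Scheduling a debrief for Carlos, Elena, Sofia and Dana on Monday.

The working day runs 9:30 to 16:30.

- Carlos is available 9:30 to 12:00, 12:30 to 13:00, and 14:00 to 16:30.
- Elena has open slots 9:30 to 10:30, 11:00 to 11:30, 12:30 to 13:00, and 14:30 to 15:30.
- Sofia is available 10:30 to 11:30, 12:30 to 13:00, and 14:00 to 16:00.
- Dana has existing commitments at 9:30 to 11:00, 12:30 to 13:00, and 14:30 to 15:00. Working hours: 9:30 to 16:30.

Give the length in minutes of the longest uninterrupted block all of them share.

Dana free within 09:30–16:30: 11:00–12:30, 13:00–14:30, 15:00–16:30.
Carlos ∩ Elena: 09:30–10:30, 11:00–11:30, 12:30–13:00, 14:30–15:30.
Carlos ∩ Elena ∩ Sofia: 11:00–11:30, 12:30–13:00, 14:30–15:30.
Carlos ∩ Elena ∩ Sofia ∩ Dana: 11:00–11:30, 15:00–15:30.
Common window lengths: 30, 30 min; longest is 30.

30 minutes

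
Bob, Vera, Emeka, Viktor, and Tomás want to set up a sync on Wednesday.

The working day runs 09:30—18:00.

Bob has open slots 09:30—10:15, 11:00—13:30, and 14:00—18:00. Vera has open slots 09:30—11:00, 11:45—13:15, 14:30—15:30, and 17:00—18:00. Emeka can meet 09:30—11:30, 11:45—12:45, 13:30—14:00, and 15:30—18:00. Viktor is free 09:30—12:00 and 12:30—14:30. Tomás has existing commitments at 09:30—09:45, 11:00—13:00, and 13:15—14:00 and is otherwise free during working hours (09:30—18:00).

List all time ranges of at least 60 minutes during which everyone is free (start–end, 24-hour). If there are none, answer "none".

Tomás free within 09:30–18:00: 09:45–11:00, 13:00–13:15, 14:00–18:00.
Bob ∩ Vera: 09:30–10:15, 11:45–13:15, 14:30–15:30, 17:00–18:00.
Bob ∩ Vera ∩ Emeka: 09:30–10:15, 11:45–12:45, 17:00–18:00.
Bob ∩ Vera ∩ Emeka ∩ Viktor: 09:30–10:15, 11:45–12:00, 12:30–12:45.
Bob ∩ Vera ∩ Emeka ∩ Viktor ∩ Tomás: 09:45–10:15.
Windows ≥ 60 min: (none).

none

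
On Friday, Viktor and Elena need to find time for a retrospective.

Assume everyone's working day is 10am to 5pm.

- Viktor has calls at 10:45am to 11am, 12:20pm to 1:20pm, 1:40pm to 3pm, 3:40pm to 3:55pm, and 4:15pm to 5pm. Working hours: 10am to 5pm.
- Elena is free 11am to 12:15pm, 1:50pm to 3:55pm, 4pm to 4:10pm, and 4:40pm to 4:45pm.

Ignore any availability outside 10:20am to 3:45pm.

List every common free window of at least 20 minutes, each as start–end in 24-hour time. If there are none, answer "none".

Viktor free within 10:00–17:00: 10:00–10:45, 11:00–12:20, 13:20–13:40, 15:00–15:40, 15:55–16:15.
Viktor ∩ Elena: 11:00–12:15, 15:00–15:40, 16:00–16:10.
Restricted to 10:20–15:45: 11:00–12:15, 15:00–15:40.
Windows ≥ 20 min: 11:00–12:15, 15:00–15:40.

11:00–12:15, 15:00–15:40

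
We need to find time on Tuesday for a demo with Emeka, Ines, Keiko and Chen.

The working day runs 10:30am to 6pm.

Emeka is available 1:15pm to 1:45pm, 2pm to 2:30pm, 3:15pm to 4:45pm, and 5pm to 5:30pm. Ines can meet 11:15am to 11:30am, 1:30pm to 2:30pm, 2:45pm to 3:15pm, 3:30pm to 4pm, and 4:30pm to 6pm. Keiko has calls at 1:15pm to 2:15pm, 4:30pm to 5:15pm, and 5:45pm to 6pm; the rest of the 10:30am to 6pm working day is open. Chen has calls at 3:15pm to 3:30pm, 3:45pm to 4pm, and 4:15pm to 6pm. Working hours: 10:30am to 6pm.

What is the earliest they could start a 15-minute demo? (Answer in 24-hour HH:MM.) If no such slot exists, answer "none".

14:15

Keiko free within 10:30–18:00: 10:30–13:15, 14:15–16:30, 17:15–17:45.
Chen free within 10:30–18:00: 10:30–15:15, 15:30–15:45, 16:00–16:15.
Emeka ∩ Ines: 13:30–13:45, 14:00–14:30, 15:30–16:00, 16:30–16:45, 17:00–17:30.
Emeka ∩ Ines ∩ Keiko: 14:15–14:30, 15:30–16:00, 17:15–17:30.
Emeka ∩ Ines ∩ Keiko ∩ Chen: 14:15–14:30, 15:30–15:45.
Windows ≥ 15 min: 14:15–14:30, 15:30–15:45.
Earliest such window starts at 14:15.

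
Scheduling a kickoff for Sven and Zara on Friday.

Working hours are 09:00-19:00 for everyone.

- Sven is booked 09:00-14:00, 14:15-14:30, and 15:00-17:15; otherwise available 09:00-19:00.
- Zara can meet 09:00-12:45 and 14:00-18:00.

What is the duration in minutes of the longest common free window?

Sven free within 09:00–19:00: 14:00–14:15, 14:30–15:00, 17:15–19:00.
Sven ∩ Zara: 14:00–14:15, 14:30–15:00, 17:15–18:00.
Common window lengths: 15, 30, 45 min; longest is 45.

45 minutes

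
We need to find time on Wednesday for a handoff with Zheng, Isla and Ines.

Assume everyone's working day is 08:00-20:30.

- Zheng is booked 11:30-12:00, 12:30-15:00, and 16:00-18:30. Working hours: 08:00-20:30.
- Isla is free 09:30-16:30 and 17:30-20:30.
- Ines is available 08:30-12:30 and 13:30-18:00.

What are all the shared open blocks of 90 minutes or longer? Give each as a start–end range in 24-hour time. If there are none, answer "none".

09:30–11:30

Zheng free within 08:00–20:30: 08:00–11:30, 12:00–12:30, 15:00–16:00, 18:30–20:30.
Zheng ∩ Isla: 09:30–11:30, 12:00–12:30, 15:00–16:00, 18:30–20:30.
Zheng ∩ Isla ∩ Ines: 09:30–11:30, 12:00–12:30, 15:00–16:00.
Windows ≥ 90 min: 09:30–11:30.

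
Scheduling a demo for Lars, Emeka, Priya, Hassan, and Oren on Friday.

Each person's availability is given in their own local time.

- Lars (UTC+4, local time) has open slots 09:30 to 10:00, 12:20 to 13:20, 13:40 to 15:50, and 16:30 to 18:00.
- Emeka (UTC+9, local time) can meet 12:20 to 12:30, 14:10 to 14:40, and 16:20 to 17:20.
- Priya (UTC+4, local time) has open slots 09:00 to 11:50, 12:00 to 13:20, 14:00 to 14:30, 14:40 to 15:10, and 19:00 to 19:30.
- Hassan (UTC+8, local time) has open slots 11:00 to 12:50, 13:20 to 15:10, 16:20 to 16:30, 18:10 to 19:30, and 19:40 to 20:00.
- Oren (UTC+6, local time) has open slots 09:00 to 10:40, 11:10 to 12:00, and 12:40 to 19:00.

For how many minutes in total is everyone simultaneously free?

10 minutes

Lars → UTC: 05:30–06:00, 08:20–09:20, 09:40–11:50, 12:30–14:00.
Emeka → UTC: 03:20–03:30, 05:10–05:40, 07:20–08:20.
Priya → UTC: 05:00–07:50, 08:00–09:20, 10:00–10:30, 10:40–11:10, 15:00–15:30.
Hassan → UTC: 03:00–04:50, 05:20–07:10, 08:20–08:30, 10:10–11:30, 11:40–12:00.
Oren → UTC: 03:00–04:40, 05:10–06:00, 06:40–13:00.
Lars ∩ Emeka: 05:30–05:40.
Lars ∩ Emeka ∩ Priya: 05:30–05:40.
Lars ∩ Emeka ∩ Priya ∩ Hassan: 05:30–05:40.
Lars ∩ Emeka ∩ Priya ∩ Hassan ∩ Oren: 05:30–05:40.
Total common minutes: 10.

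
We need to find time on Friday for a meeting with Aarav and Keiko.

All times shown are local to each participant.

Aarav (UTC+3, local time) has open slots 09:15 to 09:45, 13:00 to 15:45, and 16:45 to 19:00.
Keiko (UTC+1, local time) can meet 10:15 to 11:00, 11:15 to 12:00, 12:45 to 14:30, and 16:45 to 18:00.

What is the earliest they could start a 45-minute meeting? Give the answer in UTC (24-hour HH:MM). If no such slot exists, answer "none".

10:15

Aarav → UTC: 06:15–06:45, 10:00–12:45, 13:45–16:00.
Keiko → UTC: 09:15–10:00, 10:15–11:00, 11:45–13:30, 15:45–17:00.
Aarav ∩ Keiko: 10:15–11:00, 11:45–12:45, 15:45–16:00.
Windows ≥ 45 min: 10:15–11:00, 11:45–12:45.
Earliest such window starts at 10:15.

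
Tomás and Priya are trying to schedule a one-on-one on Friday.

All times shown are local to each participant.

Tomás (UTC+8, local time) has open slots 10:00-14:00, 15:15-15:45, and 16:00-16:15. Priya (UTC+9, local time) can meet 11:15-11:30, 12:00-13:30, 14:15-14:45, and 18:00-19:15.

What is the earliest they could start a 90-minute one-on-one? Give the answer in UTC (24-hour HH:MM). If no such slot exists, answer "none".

Tomás → UTC: 02:00–06:00, 07:15–07:45, 08:00–08:15.
Priya → UTC: 02:15–02:30, 03:00–04:30, 05:15–05:45, 09:00–10:15.
Tomás ∩ Priya: 02:15–02:30, 03:00–04:30, 05:15–05:45.
Windows ≥ 90 min: 03:00–04:30.
Earliest such window starts at 03:00.

03:00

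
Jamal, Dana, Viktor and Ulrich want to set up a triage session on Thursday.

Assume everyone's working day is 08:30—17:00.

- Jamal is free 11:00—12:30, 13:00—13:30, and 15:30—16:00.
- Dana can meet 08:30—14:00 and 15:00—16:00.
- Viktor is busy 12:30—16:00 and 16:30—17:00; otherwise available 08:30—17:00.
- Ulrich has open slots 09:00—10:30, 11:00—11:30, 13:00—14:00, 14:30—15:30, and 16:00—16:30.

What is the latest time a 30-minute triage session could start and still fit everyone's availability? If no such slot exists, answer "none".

11:00

Viktor free within 08:30–17:00: 08:30–12:30, 16:00–16:30.
Jamal ∩ Dana: 11:00–12:30, 13:00–13:30, 15:30–16:00.
Jamal ∩ Dana ∩ Viktor: 11:00–12:30.
Jamal ∩ Dana ∩ Viktor ∩ Ulrich: 11:00–11:30.
Windows ≥ 30 min: 11:00–11:30.
Latest start in the last window 11:00–11:30 is 11:30 − 30 min = 11:00.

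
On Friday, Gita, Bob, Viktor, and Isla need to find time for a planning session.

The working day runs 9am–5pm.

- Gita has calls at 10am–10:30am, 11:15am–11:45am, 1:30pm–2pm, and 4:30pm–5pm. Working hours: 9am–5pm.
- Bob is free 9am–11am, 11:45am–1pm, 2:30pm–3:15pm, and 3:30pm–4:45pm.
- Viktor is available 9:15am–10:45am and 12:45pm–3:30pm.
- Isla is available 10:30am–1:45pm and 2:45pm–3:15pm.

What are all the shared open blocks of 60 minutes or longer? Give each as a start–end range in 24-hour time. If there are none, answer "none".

none

Gita free within 09:00–17:00: 09:00–10:00, 10:30–11:15, 11:45–13:30, 14:00–16:30.
Gita ∩ Bob: 09:00–10:00, 10:30–11:00, 11:45–13:00, 14:30–15:15, 15:30–16:30.
Gita ∩ Bob ∩ Viktor: 09:15–10:00, 10:30–10:45, 12:45–13:00, 14:30–15:15.
Gita ∩ Bob ∩ Viktor ∩ Isla: 10:30–10:45, 12:45–13:00, 14:45–15:15.
Windows ≥ 60 min: (none).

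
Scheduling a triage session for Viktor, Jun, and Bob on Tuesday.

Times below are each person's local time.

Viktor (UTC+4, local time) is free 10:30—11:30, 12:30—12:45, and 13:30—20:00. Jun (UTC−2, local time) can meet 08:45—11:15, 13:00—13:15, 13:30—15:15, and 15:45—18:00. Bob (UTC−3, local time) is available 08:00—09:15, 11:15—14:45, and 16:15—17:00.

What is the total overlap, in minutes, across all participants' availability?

Viktor → UTC: 06:30–07:30, 08:30–08:45, 09:30–16:00.
Jun → UTC: 10:45–13:15, 15:00–15:15, 15:30–17:15, 17:45–20:00.
Bob → UTC: 11:00–12:15, 14:15–17:45, 19:15–20:00.
Viktor ∩ Jun: 10:45–13:15, 15:00–15:15, 15:30–16:00.
Viktor ∩ Jun ∩ Bob: 11:00–12:15, 15:00–15:15, 15:30–16:00.
Total common minutes: 75 + 15 + 30 = 120.

120 minutes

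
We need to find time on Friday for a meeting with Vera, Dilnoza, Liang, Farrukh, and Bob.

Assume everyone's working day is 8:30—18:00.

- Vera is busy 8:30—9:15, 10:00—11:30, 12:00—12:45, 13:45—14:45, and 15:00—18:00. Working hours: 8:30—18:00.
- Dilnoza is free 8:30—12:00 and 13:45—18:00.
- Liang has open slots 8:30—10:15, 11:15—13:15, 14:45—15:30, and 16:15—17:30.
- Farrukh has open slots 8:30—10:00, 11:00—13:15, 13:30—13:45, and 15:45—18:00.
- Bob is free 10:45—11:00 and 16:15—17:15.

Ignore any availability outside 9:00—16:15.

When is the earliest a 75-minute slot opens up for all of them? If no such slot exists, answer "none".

Vera free within 08:30–18:00: 09:15–10:00, 11:30–12:00, 12:45–13:45, 14:45–15:00.
Vera ∩ Dilnoza: 09:15–10:00, 11:30–12:00, 14:45–15:00.
Vera ∩ Dilnoza ∩ Liang: 09:15–10:00, 11:30–12:00, 14:45–15:00.
Vera ∩ Dilnoza ∩ Liang ∩ Farrukh: 09:15–10:00, 11:30–12:00.
Vera ∩ Dilnoza ∩ Liang ∩ Farrukh ∩ Bob: (none).
Restricted to 09:00–16:15: (none).
Windows ≥ 75 min: (none).

none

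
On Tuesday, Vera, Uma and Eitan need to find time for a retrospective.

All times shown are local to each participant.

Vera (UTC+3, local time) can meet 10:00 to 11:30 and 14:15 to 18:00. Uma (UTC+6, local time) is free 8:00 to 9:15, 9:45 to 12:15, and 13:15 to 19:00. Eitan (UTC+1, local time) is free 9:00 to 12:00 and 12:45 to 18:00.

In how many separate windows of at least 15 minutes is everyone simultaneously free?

2

Vera → UTC: 07:00–08:30, 11:15–15:00.
Uma → UTC: 02:00–03:15, 03:45–06:15, 07:15–13:00.
Eitan → UTC: 08:00–11:00, 11:45–17:00.
Vera ∩ Uma: 07:15–08:30, 11:15–13:00.
Vera ∩ Uma ∩ Eitan: 08:00–08:30, 11:45–13:00.
Windows ≥ 15 min: 08:00–08:30, 11:45–13:00.
That's 2 windows.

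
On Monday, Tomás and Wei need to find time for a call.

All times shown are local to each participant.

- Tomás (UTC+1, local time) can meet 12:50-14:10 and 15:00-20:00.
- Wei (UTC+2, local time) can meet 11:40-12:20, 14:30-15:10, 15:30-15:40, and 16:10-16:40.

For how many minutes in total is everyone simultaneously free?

Tomás → UTC: 11:50–13:10, 14:00–19:00.
Wei → UTC: 09:40–10:20, 12:30–13:10, 13:30–13:40, 14:10–14:40.
Tomás ∩ Wei: 12:30–13:10, 14:10–14:40.
Total common minutes: 40 + 30 = 70.

70 minutes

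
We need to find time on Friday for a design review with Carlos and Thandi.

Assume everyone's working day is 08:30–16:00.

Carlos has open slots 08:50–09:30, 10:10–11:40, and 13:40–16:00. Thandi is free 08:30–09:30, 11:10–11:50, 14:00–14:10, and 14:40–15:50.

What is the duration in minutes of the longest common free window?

Carlos ∩ Thandi: 08:50–09:30, 11:10–11:40, 14:00–14:10, 14:40–15:50.
Common window lengths: 40, 30, 10, 70 min; longest is 70.

70 minutes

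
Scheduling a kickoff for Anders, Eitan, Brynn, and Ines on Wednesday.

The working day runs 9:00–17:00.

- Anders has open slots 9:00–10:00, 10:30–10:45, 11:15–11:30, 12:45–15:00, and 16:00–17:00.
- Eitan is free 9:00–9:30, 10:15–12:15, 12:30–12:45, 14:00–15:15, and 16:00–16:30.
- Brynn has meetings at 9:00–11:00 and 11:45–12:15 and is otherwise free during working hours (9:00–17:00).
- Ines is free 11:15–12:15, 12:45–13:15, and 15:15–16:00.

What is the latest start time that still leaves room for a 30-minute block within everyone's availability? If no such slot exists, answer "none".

Brynn free within 09:00–17:00: 11:00–11:45, 12:15–17:00.
Anders ∩ Eitan: 09:00–09:30, 10:30–10:45, 11:15–11:30, 14:00–15:00, 16:00–16:30.
Anders ∩ Eitan ∩ Brynn: 11:15–11:30, 14:00–15:00, 16:00–16:30.
Anders ∩ Eitan ∩ Brynn ∩ Ines: 11:15–11:30.
Windows ≥ 30 min: (none).

none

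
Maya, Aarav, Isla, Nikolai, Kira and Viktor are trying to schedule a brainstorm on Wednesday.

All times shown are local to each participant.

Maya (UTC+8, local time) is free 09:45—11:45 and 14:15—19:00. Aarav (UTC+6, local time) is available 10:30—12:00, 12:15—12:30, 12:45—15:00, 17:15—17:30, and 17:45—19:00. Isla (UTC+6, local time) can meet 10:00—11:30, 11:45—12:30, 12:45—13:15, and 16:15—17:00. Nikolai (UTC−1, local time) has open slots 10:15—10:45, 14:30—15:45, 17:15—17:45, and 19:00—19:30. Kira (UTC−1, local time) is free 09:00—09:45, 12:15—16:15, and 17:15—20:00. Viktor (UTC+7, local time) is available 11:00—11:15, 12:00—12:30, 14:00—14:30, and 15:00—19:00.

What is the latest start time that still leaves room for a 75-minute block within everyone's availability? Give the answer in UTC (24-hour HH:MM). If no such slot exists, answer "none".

none

Maya → UTC: 01:45–03:45, 06:15–11:00.
Aarav → UTC: 04:30–06:00, 06:15–06:30, 06:45–09:00, 11:15–11:30, 11:45–13:00.
Isla → UTC: 04:00–05:30, 05:45–06:30, 06:45–07:15, 10:15–11:00.
Nikolai → UTC: 11:15–11:45, 15:30–16:45, 18:15–18:45, 20:00–20:30.
Kira → UTC: 10:00–10:45, 13:15–17:15, 18:15–21:00.
Viktor → UTC: 04:00–04:15, 05:00–05:30, 07:00–07:30, 08:00–12:00.
Maya ∩ Aarav: 06:15–06:30, 06:45–09:00.
Maya ∩ Aarav ∩ Isla: 06:15–06:30, 06:45–07:15.
Maya ∩ Aarav ∩ Isla ∩ Nikolai: (none).
Maya ∩ Aarav ∩ Isla ∩ Nikolai ∩ Kira: (none).
Maya ∩ Aarav ∩ Isla ∩ Nikolai ∩ Kira ∩ Viktor: (none).
Windows ≥ 75 min: (none).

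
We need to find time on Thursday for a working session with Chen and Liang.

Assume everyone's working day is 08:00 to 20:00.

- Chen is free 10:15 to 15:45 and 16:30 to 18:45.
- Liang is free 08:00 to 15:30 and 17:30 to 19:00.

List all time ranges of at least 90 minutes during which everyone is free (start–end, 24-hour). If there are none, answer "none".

10:15–15:30

Chen ∩ Liang: 10:15–15:30, 17:30–18:45.
Windows ≥ 90 min: 10:15–15:30.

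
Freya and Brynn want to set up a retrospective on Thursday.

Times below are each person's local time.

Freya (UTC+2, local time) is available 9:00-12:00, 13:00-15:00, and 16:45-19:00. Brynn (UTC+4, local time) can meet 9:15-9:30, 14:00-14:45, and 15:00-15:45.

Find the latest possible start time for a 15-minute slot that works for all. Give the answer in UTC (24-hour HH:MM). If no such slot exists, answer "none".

Freya → UTC: 07:00–10:00, 11:00–13:00, 14:45–17:00.
Brynn → UTC: 05:15–05:30, 10:00–10:45, 11:00–11:45.
Freya ∩ Brynn: 11:00–11:45.
Windows ≥ 15 min: 11:00–11:45.
Latest start in the last window 11:00–11:45 is 11:45 − 15 min = 11:30.

11:30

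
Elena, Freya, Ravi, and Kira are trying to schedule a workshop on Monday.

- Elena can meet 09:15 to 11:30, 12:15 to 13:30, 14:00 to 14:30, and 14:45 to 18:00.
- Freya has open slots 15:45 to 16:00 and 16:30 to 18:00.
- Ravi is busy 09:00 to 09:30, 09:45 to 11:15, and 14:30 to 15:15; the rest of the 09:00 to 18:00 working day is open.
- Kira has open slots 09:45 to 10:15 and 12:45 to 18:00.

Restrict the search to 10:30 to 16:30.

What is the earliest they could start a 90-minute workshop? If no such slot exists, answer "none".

none

Ravi free within 09:00–18:00: 09:30–09:45, 11:15–14:30, 15:15–18:00.
Elena ∩ Freya: 15:45–16:00, 16:30–18:00.
Elena ∩ Freya ∩ Ravi: 15:45–16:00, 16:30–18:00.
Elena ∩ Freya ∩ Ravi ∩ Kira: 15:45–16:00, 16:30–18:00.
Restricted to 10:30–16:30: 15:45–16:00.
Windows ≥ 90 min: (none).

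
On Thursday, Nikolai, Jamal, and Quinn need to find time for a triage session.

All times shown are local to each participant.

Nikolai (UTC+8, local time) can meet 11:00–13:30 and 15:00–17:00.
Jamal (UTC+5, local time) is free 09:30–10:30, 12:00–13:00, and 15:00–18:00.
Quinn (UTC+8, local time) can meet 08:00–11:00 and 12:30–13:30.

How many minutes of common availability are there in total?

60 minutes

Nikolai → UTC: 03:00–05:30, 07:00–09:00.
Jamal → UTC: 04:30–05:30, 07:00–08:00, 10:00–13:00.
Quinn → UTC: 00:00–03:00, 04:30–05:30.
Nikolai ∩ Jamal: 04:30–05:30, 07:00–08:00.
Nikolai ∩ Jamal ∩ Quinn: 04:30–05:30.
Total common minutes: 60.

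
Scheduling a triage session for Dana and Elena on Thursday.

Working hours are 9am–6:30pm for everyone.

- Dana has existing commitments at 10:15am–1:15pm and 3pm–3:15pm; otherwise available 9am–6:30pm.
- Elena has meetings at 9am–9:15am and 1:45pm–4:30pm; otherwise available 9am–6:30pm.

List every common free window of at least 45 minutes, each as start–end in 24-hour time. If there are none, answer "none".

Dana free within 09:00–18:30: 09:00–10:15, 13:15–15:00, 15:15–18:30.
Elena free within 09:00–18:30: 09:15–13:45, 16:30–18:30.
Dana ∩ Elena: 09:15–10:15, 13:15–13:45, 16:30–18:30.
Windows ≥ 45 min: 09:15–10:15, 16:30–18:30.

09:15–10:15, 16:30–18:30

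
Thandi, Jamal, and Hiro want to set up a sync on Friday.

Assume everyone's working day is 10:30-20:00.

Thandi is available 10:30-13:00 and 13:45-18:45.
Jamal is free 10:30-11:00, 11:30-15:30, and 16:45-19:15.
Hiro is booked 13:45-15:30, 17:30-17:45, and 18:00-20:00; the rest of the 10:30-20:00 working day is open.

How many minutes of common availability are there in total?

180 minutes

Hiro free within 10:30–20:00: 10:30–13:45, 15:30–17:30, 17:45–18:00.
Thandi ∩ Jamal: 10:30–11:00, 11:30–13:00, 13:45–15:30, 16:45–18:45.
Thandi ∩ Jamal ∩ Hiro: 10:30–11:00, 11:30–13:00, 16:45–17:30, 17:45–18:00.
Total common minutes: 30 + 90 + 45 + 15 = 180.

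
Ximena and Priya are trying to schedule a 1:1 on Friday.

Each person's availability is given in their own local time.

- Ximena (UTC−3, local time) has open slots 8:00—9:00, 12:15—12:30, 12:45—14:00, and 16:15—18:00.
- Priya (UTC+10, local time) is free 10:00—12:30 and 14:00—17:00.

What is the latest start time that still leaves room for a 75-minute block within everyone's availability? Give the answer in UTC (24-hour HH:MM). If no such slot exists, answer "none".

Ximena → UTC: 11:00–12:00, 15:15–15:30, 15:45–17:00, 19:15–21:00.
Priya → UTC: 00:00–02:30, 04:00–07:00.
Ximena ∩ Priya: (none).
Windows ≥ 75 min: (none).

none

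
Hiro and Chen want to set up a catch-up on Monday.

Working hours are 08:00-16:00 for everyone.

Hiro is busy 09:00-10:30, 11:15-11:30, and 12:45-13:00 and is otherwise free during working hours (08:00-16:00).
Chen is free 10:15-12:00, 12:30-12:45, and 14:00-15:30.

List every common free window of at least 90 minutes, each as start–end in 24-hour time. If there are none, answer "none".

14:00–15:30

Hiro free within 08:00–16:00: 08:00–09:00, 10:30–11:15, 11:30–12:45, 13:00–16:00.
Hiro ∩ Chen: 10:30–11:15, 11:30–12:00, 12:30–12:45, 14:00–15:30.
Windows ≥ 90 min: 14:00–15:30.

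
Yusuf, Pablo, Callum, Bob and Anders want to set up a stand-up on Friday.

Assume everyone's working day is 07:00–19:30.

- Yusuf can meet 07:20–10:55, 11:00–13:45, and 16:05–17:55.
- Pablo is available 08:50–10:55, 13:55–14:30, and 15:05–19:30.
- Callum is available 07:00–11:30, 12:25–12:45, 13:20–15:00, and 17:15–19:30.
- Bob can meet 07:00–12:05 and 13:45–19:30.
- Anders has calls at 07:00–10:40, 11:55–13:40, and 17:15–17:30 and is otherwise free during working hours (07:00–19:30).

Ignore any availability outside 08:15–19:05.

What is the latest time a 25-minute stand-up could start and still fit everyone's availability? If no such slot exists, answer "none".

Anders free within 07:00–19:30: 10:40–11:55, 13:40–17:15, 17:30–19:30.
Yusuf ∩ Pablo: 08:50–10:55, 16:05–17:55.
Yusuf ∩ Pablo ∩ Callum: 08:50–10:55, 17:15–17:55.
Yusuf ∩ Pablo ∩ Callum ∩ Bob: 08:50–10:55, 17:15–17:55.
Yusuf ∩ Pablo ∩ Callum ∩ Bob ∩ Anders: 10:40–10:55, 17:30–17:55.
Restricted to 08:15–19:05: 10:40–10:55, 17:30–17:55.
Windows ≥ 25 min: 17:30–17:55.
Latest start in the last window 17:30–17:55 is 17:55 − 25 min = 17:30.

17:30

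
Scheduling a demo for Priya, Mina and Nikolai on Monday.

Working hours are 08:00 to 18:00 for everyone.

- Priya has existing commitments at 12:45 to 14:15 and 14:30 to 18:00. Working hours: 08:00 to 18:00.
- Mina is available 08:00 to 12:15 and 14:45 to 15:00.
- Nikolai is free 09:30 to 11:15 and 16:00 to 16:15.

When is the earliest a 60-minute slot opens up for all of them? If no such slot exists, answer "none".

09:30

Priya free within 08:00–18:00: 08:00–12:45, 14:15–14:30.
Priya ∩ Mina: 08:00–12:15.
Priya ∩ Mina ∩ Nikolai: 09:30–11:15.
Windows ≥ 60 min: 09:30–11:15.
Earliest such window starts at 09:30.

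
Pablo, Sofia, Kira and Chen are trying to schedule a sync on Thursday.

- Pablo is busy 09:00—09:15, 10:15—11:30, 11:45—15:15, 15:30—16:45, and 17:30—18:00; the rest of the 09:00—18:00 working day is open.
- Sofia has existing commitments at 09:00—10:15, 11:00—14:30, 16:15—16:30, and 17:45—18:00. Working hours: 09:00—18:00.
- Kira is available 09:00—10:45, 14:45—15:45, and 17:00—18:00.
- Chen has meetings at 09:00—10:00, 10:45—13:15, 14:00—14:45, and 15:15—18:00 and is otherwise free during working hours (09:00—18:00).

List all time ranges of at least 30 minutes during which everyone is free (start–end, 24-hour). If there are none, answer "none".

Pablo free within 09:00–18:00: 09:15–10:15, 11:30–11:45, 15:15–15:30, 16:45–17:30.
Sofia free within 09:00–18:00: 10:15–11:00, 14:30–16:15, 16:30–17:45.
Chen free within 09:00–18:00: 10:00–10:45, 13:15–14:00, 14:45–15:15.
Pablo ∩ Sofia: 15:15–15:30, 16:45–17:30.
Pablo ∩ Sofia ∩ Kira: 15:15–15:30, 17:00–17:30.
Pablo ∩ Sofia ∩ Kira ∩ Chen: (none).
Windows ≥ 30 min: (none).

none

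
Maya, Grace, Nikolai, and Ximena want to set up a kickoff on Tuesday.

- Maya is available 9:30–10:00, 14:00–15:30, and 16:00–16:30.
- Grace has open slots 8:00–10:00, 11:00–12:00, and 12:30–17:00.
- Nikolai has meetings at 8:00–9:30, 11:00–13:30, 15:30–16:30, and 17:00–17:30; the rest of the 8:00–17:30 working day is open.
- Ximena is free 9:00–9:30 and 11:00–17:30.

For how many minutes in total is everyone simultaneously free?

Nikolai free within 08:00–17:30: 09:30–11:00, 13:30–15:30, 16:30–17:00.
Maya ∩ Grace: 09:30–10:00, 14:00–15:30, 16:00–16:30.
Maya ∩ Grace ∩ Nikolai: 09:30–10:00, 14:00–15:30.
Maya ∩ Grace ∩ Nikolai ∩ Ximena: 14:00–15:30.
Total common minutes: 90.

90 minutes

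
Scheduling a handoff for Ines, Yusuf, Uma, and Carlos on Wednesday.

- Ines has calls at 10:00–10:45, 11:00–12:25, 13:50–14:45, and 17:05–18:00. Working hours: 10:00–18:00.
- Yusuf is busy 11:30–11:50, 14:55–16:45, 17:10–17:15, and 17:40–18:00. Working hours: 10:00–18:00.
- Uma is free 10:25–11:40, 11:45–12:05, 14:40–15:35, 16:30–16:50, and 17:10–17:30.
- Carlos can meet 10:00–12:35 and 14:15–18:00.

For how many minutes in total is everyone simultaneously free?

30 minutes

Ines free within 10:00–18:00: 10:45–11:00, 12:25–13:50, 14:45–17:05.
Yusuf free within 10:00–18:00: 10:00–11:30, 11:50–14:55, 16:45–17:10, 17:15–17:40.
Ines ∩ Yusuf: 10:45–11:00, 12:25–13:50, 14:45–14:55, 16:45–17:05.
Ines ∩ Yusuf ∩ Uma: 10:45–11:00, 14:45–14:55, 16:45–16:50.
Ines ∩ Yusuf ∩ Uma ∩ Carlos: 10:45–11:00, 14:45–14:55, 16:45–16:50.
Total common minutes: 15 + 10 + 5 = 30.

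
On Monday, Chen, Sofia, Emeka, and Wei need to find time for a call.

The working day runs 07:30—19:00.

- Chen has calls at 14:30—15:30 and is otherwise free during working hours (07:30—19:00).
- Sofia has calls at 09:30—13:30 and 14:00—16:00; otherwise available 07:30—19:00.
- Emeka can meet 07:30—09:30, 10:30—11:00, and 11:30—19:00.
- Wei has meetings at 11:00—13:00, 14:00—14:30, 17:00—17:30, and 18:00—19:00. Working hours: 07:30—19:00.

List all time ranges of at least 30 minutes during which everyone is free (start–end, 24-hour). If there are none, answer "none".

Chen free within 07:30–19:00: 07:30–14:30, 15:30–19:00.
Sofia free within 07:30–19:00: 07:30–09:30, 13:30–14:00, 16:00–19:00.
Wei free within 07:30–19:00: 07:30–11:00, 13:00–14:00, 14:30–17:00, 17:30–18:00.
Chen ∩ Sofia: 07:30–09:30, 13:30–14:00, 16:00–19:00.
Chen ∩ Sofia ∩ Emeka: 07:30–09:30, 13:30–14:00, 16:00–19:00.
Chen ∩ Sofia ∩ Emeka ∩ Wei: 07:30–09:30, 13:30–14:00, 16:00–17:00, 17:30–18:00.
Windows ≥ 30 min: 07:30–09:30, 13:30–14:00, 16:00–17:00, 17:30–18:00.

07:30–09:30, 13:30–14:00, 16:00–17:00, 17:30–18:00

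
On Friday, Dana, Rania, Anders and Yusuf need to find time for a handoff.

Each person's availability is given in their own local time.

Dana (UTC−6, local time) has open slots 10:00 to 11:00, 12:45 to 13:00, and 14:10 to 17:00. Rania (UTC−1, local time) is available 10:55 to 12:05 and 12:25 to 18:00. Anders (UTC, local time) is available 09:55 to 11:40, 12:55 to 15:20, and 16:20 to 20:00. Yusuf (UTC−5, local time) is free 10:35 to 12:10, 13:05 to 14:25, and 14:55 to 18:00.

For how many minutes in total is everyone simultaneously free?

55 minutes

Dana → UTC: 16:00–17:00, 18:45–19:00, 20:10–23:00.
Rania → UTC: 11:55–13:05, 13:25–19:00.
Anders → UTC: 09:55–11:40, 12:55–15:20, 16:20–20:00.
Yusuf → UTC: 15:35–17:10, 18:05–19:25, 19:55–23:00.
Dana ∩ Rania: 16:00–17:00, 18:45–19:00.
Dana ∩ Rania ∩ Anders: 16:20–17:00, 18:45–19:00.
Dana ∩ Rania ∩ Anders ∩ Yusuf: 16:20–17:00, 18:45–19:00.
Total common minutes: 40 + 15 = 55.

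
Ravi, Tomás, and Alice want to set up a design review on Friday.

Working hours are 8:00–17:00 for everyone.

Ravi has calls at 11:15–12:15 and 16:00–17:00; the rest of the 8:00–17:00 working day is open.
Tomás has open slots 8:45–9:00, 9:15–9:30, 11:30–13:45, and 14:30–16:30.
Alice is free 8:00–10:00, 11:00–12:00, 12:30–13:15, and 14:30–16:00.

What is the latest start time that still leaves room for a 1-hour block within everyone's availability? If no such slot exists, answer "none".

Ravi free within 08:00–17:00: 08:00–11:15, 12:15–16:00.
Ravi ∩ Tomás: 08:45–09:00, 09:15–09:30, 12:15–13:45, 14:30–16:00.
Ravi ∩ Tomás ∩ Alice: 08:45–09:00, 09:15–09:30, 12:30–13:15, 14:30–16:00.
Windows ≥ 60 min: 14:30–16:00.
Latest start in the last window 14:30–16:00 is 16:00 − 60 min = 15:00.

15:00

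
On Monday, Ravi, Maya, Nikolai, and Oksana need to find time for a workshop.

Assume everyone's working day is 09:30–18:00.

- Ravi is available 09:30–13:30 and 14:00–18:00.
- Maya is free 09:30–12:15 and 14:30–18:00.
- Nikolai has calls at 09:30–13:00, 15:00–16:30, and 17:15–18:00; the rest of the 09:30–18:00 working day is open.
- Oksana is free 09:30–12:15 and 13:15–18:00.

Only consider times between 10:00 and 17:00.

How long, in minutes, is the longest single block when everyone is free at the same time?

Nikolai free within 09:30–18:00: 13:00–15:00, 16:30–17:15.
Ravi ∩ Maya: 09:30–12:15, 14:30–18:00.
Ravi ∩ Maya ∩ Nikolai: 14:30–15:00, 16:30–17:15.
Ravi ∩ Maya ∩ Nikolai ∩ Oksana: 14:30–15:00, 16:30–17:15.
Restricted to 10:00–17:00: 14:30–15:00, 16:30–17:00.
Common window lengths: 30, 30 min; longest is 30.

30 minutes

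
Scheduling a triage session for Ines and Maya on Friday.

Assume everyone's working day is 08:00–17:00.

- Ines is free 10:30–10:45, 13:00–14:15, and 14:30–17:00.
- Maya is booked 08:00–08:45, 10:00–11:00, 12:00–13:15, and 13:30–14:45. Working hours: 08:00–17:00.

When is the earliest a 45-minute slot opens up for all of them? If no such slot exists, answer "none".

Maya free within 08:00–17:00: 08:45–10:00, 11:00–12:00, 13:15–13:30, 14:45–17:00.
Ines ∩ Maya: 13:15–13:30, 14:45–17:00.
Windows ≥ 45 min: 14:45–17:00.
Earliest such window starts at 14:45.

14:45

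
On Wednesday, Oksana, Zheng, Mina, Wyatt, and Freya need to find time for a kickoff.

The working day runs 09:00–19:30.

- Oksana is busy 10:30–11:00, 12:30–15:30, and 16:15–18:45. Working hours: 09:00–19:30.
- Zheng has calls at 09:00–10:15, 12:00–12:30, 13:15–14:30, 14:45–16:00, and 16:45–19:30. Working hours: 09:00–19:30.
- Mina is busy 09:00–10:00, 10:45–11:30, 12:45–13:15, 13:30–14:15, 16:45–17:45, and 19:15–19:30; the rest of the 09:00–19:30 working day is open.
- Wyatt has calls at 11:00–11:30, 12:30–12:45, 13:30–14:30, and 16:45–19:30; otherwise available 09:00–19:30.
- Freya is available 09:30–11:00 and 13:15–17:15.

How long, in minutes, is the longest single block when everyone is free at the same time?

Oksana free within 09:00–19:30: 09:00–10:30, 11:00–12:30, 15:30–16:15, 18:45–19:30.
Zheng free within 09:00–19:30: 10:15–12:00, 12:30–13:15, 14:30–14:45, 16:00–16:45.
Mina free within 09:00–19:30: 10:00–10:45, 11:30–12:45, 13:15–13:30, 14:15–16:45, 17:45–19:15.
Wyatt free within 09:00–19:30: 09:00–11:00, 11:30–12:30, 12:45–13:30, 14:30–16:45.
Oksana ∩ Zheng: 10:15–10:30, 11:00–12:00, 16:00–16:15.
Oksana ∩ Zheng ∩ Mina: 10:15–10:30, 11:30–12:00, 16:00–16:15.
Oksana ∩ Zheng ∩ Mina ∩ Wyatt: 10:15–10:30, 11:30–12:00, 16:00–16:15.
Oksana ∩ Zheng ∩ Mina ∩ Wyatt ∩ Freya: 10:15–10:30, 16:00–16:15.
Common window lengths: 15, 15 min; longest is 15.

15 minutes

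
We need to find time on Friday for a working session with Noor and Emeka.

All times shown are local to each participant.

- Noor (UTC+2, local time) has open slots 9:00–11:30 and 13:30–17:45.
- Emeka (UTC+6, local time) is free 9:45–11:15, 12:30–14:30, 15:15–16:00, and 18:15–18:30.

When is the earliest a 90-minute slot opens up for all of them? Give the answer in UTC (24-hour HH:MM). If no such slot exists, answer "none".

07:00

Noor → UTC: 07:00–09:30, 11:30–15:45.
Emeka → UTC: 03:45–05:15, 06:30–08:30, 09:15–10:00, 12:15–12:30.
Noor ∩ Emeka: 07:00–08:30, 09:15–09:30, 12:15–12:30.
Windows ≥ 90 min: 07:00–08:30.
Earliest such window starts at 07:00.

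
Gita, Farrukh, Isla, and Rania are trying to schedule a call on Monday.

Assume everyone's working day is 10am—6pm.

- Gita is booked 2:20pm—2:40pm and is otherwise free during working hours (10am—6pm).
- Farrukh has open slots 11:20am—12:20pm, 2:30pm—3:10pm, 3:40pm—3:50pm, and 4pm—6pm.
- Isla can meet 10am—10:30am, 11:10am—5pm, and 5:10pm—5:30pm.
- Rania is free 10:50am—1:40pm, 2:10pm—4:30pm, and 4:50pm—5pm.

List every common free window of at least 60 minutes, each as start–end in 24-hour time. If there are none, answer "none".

11:20–12:20

Gita free within 10:00–18:00: 10:00–14:20, 14:40–18:00.
Gita ∩ Farrukh: 11:20–12:20, 14:40–15:10, 15:40–15:50, 16:00–18:00.
Gita ∩ Farrukh ∩ Isla: 11:20–12:20, 14:40–15:10, 15:40–15:50, 16:00–17:00, 17:10–17:30.
Gita ∩ Farrukh ∩ Isla ∩ Rania: 11:20–12:20, 14:40–15:10, 15:40–15:50, 16:00–16:30, 16:50–17:00.
Windows ≥ 60 min: 11:20–12:20.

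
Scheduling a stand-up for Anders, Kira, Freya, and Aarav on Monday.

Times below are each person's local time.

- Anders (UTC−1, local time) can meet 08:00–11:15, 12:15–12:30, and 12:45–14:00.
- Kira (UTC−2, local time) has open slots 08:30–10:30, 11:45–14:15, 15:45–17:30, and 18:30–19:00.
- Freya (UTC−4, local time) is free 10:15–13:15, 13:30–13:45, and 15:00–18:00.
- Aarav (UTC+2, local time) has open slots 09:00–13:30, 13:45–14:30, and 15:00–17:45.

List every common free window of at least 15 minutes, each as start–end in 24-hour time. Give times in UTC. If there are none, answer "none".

14:15–15:00

Anders → UTC: 09:00–12:15, 13:15–13:30, 13:45–15:00.
Kira → UTC: 10:30–12:30, 13:45–16:15, 17:45–19:30, 20:30–21:00.
Freya → UTC: 14:15–17:15, 17:30–17:45, 19:00–22:00.
Aarav → UTC: 07:00–11:30, 11:45–12:30, 13:00–15:45.
Anders ∩ Kira: 10:30–12:15, 13:45–15:00.
Anders ∩ Kira ∩ Freya: 14:15–15:00.
Anders ∩ Kira ∩ Freya ∩ Aarav: 14:15–15:00.
Windows ≥ 15 min: 14:15–15:00.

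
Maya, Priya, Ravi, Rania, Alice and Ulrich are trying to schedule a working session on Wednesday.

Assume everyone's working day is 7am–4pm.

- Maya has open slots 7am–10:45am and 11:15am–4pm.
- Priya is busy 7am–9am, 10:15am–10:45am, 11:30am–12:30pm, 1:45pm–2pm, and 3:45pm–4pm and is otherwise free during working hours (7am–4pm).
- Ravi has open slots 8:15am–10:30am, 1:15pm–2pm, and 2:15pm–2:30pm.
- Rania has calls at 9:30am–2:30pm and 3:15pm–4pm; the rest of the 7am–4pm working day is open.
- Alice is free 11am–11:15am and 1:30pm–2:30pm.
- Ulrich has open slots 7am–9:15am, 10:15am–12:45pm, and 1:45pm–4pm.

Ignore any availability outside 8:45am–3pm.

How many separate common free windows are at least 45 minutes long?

0

Priya free within 07:00–16:00: 09:00–10:15, 10:45–11:30, 12:30–13:45, 14:00–15:45.
Rania free within 07:00–16:00: 07:00–09:30, 14:30–15:15.
Maya ∩ Priya: 09:00–10:15, 11:15–11:30, 12:30–13:45, 14:00–15:45.
Maya ∩ Priya ∩ Ravi: 09:00–10:15, 13:15–13:45, 14:15–14:30.
Maya ∩ Priya ∩ Ravi ∩ Rania: 09:00–09:30.
Maya ∩ Priya ∩ Ravi ∩ Rania ∩ Alice: (none).
Maya ∩ Priya ∩ Ravi ∩ Rania ∩ Alice ∩ Ulrich: (none).
Restricted to 08:45–15:00: (none).
Windows ≥ 45 min: (none).
That's 0 windows.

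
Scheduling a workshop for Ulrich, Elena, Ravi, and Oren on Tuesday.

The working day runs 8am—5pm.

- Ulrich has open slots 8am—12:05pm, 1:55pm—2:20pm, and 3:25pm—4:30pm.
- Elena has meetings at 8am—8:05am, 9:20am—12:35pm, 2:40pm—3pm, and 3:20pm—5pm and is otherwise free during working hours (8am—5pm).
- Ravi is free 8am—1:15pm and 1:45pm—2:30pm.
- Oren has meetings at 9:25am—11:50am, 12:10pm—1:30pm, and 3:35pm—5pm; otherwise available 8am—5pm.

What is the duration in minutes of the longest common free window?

Elena free within 08:00–17:00: 08:05–09:20, 12:35–14:40, 15:00–15:20.
Oren free within 08:00–17:00: 08:00–09:25, 11:50–12:10, 13:30–15:35.
Ulrich ∩ Elena: 08:05–09:20, 13:55–14:20.
Ulrich ∩ Elena ∩ Ravi: 08:05–09:20, 13:55–14:20.
Ulrich ∩ Elena ∩ Ravi ∩ Oren: 08:05–09:20, 13:55–14:20.
Common window lengths: 75, 25 min; longest is 75.

75 minutes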